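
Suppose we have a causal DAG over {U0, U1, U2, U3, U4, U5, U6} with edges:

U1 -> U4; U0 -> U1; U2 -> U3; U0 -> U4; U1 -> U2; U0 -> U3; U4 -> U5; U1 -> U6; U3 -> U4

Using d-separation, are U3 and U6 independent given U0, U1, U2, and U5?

Yes — U3 and U6 are d-separated given {U0, U1, U2, U5}.

There are 5 undirected paths between U3 and U6; checking each against the conditioning set {U0, U1, U2, U5}:
Path 1: U3 ← U0 → U1 → U6
  U0 is a fork here and U0 is conditioned on, so the path is blocked at U0.
Path 2: U3 ← U0 → U4 ← U1 → U6
  U0 is a fork here and U0 is conditioned on, so the path is blocked at U0.
Path 3: U3 → U4 ← U1 → U6
  U1 is a fork here and U1 is conditioned on, so the path is blocked at U1.
Path 4: U3 → U4 ← U0 → U1 → U6
  U0 is a fork here and U0 is conditioned on, so the path is blocked at U0.
Path 5: U3 ← U2 ← U1 → U6
  U2 is a chain here and U2 is conditioned on, so the path is blocked at U2.
All paths are blocked; U3 ⊥ U6 | {U0, U1, U2, U5} holds.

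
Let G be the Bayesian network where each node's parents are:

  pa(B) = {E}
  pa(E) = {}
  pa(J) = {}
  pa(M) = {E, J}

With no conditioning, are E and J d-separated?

Yes

The only undirected path from E to J is:
Path 1: E → M ← J
  M is a collider here and neither M nor any of its descendants is conditioned on, so the collider stays closed — the path is blocked at M.
Every path is blocked, so E and J are d-separated given ∅.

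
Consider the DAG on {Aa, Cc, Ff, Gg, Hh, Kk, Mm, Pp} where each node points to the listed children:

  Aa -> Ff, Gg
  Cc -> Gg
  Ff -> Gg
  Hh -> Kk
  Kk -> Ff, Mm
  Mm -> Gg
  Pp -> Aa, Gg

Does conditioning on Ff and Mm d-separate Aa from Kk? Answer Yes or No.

We examine all 6 paths between Aa and Kk:
Path 1: Aa → Ff ← Kk
  Ff is a collider and Ff is conditioned on, which opens it — no node blocks this path, so it is active.
Path 2: Aa → Ff → Gg ← Mm ← Kk
  Ff is a chain here and Ff is conditioned on, so the path is blocked at Ff.
Path 3: Aa → Gg ← Mm ← Kk
  Gg is a collider here and neither Gg nor any of its descendants is conditioned on, so the collider stays closed — the path is blocked at Gg.
Path 4: Aa → Gg ← Ff ← Kk
  Gg is a collider here and neither Gg nor any of its descendants is conditioned on, so the collider stays closed — the path is blocked at Gg.
Path 5: Aa ← Pp → Gg ← Mm ← Kk
  Gg is a collider here and neither Gg nor any of its descendants is conditioned on, so the collider stays closed — the path is blocked at Gg.
Path 6: Aa ← Pp → Gg ← Ff ← Kk
  Gg is a collider here and neither Gg nor any of its descendants is conditioned on, so the collider stays closed — the path is blocked at Gg.
Because an active path exists, Aa and Kk are not d-separated.

No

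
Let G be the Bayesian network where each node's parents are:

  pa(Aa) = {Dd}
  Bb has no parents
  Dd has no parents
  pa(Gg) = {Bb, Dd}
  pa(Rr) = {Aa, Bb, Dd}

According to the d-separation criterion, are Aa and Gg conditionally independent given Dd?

Yes

4 paths connect Aa and Gg; each must be blocked for d-separation to hold:
  1. Aa ← Dd → Gg — Dd:fork[blocks] ⇒ blocked
  2. Aa ← Dd → Rr ← Bb → Gg — Dd:fork[blocks]; Rr:collider[blocks]; Bb:fork[open] ⇒ blocked
  3. Aa → Rr ← Bb → Gg — Rr:collider[blocks]; Bb:fork[open] ⇒ blocked
  4. Aa → Rr ← Dd → Gg — Rr:collider[blocks]; Dd:fork[blocks] ⇒ blocked
All paths are blocked; Aa ⊥ Gg | {Dd} holds.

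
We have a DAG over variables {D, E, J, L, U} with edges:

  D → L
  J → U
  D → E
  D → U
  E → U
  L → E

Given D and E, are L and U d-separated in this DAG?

We examine all 4 paths between L and U:
  1. L → E → U — E:chain[blocks] ⇒ blocked
  2. L → E ← D → U — E:collider[open]; D:fork[blocks] ⇒ blocked
  3. L ← D → E → U — D:fork[blocks]; E:chain[blocks] ⇒ blocked
  4. L ← D → U — D:fork[blocks] ⇒ blocked
Since every path is blocked, d-separation holds.

Yes — L and U are d-separated given {D, E}.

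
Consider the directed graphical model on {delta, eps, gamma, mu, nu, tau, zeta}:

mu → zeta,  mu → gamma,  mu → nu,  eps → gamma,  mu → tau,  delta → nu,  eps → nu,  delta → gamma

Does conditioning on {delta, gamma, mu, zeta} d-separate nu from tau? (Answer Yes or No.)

Yes

Enumerating the 3 paths from nu to tau and testing each for blocking by {delta, gamma, mu, zeta}:
Path 1: nu ← eps → gamma ← mu → tau
  mu is a fork here and mu is conditioned on, so the path is blocked at mu.
Path 2: nu ← mu → tau
  mu is a fork here and mu is conditioned on, so the path is blocked at mu.
Path 3: nu ← delta → gamma ← mu → tau
  delta is a fork here and delta is conditioned on, so the path is blocked at delta.
All paths are blocked; nu ⊥ tau | {delta, gamma, mu, zeta} holds.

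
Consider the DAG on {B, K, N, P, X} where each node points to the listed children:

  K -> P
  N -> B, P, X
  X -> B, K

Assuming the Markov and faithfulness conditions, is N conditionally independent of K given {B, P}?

No

We examine all 3 paths between N and K:
Path 1: N → P ← K
  P is a collider and P is conditioned on, which opens it — no node blocks this path, so it is active.
Path 2: N → B ← X → K
  B is a collider and B is conditioned on, which opens it; X is a fork and X is not conditioned on — no node blocks this path, so it is active.
Path 3: N → X → K
  X is a chain and X is not conditioned on — no node blocks this path, so it is active.
Since the path N → P ← K is active, N and K are not d-separated given {B, P}.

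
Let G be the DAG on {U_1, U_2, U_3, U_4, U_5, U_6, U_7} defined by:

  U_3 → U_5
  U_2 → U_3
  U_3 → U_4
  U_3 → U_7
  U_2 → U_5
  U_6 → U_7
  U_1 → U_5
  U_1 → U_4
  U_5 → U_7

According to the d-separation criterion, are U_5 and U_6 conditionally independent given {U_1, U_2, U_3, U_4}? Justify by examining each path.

Yes — U_5 and U_6 are d-separated given {U_1, U_2, U_3, U_4}.

There are 4 undirected paths between U_5 and U_6; checking each against the conditioning set {U_1, U_2, U_3, U_4}:
  1. U_5 ← U_3 → U_7 ← U_6 — U_3:fork[blocks]; U_7:collider[blocks] ⇒ blocked
  2. U_5 ← U_1 → U_4 ← U_3 → U_7 ← U_6 — U_1:fork[blocks]; U_4:collider[open]; U_3:fork[blocks]; U_7:collider[blocks] ⇒ blocked
  3. U_5 → U_7 ← U_6 — U_7:collider[blocks] ⇒ blocked
  4. U_5 ← U_2 → U_3 → U_7 ← U_6 — U_2:fork[blocks]; U_3:chain[blocks]; U_7:collider[blocks] ⇒ blocked
Every path is blocked, so U_5 and U_6 are d-separated given {U_1, U_2, U_3, U_4}.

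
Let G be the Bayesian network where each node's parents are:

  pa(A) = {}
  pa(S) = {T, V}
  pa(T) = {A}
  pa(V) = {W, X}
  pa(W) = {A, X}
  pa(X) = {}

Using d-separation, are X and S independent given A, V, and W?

Yes

There are 4 undirected paths between X and S; checking each against the conditioning set {A, V, W}:
  1. X → W ← A → T → S — W:collider[open]; A:fork[blocks]; T:chain[open] ⇒ blocked
  2. X → W → V → S — W:chain[blocks]; V:chain[blocks] ⇒ blocked
  3. X → V → S — V:chain[blocks] ⇒ blocked
  4. X → V ← W ← A → T → S — V:collider[open]; W:chain[blocks]; A:fork[blocks]; T:chain[open] ⇒ blocked
All paths are blocked; X ⊥ S | {A, V, W} holds.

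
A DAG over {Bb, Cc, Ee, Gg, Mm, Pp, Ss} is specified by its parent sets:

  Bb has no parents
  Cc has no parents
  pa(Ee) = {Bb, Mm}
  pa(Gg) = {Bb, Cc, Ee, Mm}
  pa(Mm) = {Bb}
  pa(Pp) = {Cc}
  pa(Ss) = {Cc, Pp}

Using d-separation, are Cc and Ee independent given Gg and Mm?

No — Cc and Ee are not d-separated given {Gg, Mm}.

We examine all 5 paths between Cc and Ee:
Path 1: Cc → Gg ← Ee
  Gg is a collider and Gg is conditioned on, which opens it — no node blocks this path, so it is active.
Path 2: Cc → Gg ← Mm → Ee
  Mm is a fork here and Mm is conditioned on, so the path is blocked at Mm.
Path 3: Cc → Gg ← Mm ← Bb → Ee
  Mm is a chain here and Mm is conditioned on, so the path is blocked at Mm.
Path 4: Cc → Gg ← Bb → Ee
  Gg is a collider and Gg is conditioned on, which opens it; Bb is a fork and Bb is not conditioned on — no node blocks this path, so it is active.
Path 5: Cc → Gg ← Bb → Mm → Ee
  Mm is a chain here and Mm is conditioned on, so the path is blocked at Mm.
Because an active path exists, Cc and Ee are not d-separated.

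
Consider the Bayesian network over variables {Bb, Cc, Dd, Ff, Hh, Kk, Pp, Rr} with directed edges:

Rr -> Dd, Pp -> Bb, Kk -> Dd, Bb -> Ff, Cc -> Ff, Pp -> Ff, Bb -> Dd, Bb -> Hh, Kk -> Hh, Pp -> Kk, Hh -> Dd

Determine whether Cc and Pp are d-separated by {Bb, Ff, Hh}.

No

We examine all 6 paths between Cc and Pp:
Path 1: Cc → Ff ← Pp
  Ff is a collider and Ff is conditioned on, which opens it — no node blocks this path, so it is active.
Path 2: Cc → Ff ← Bb → Dd ← Hh ← Kk ← Pp
  Bb is a fork here and Bb is conditioned on, so the path is blocked at Bb.
Path 3: Cc → Ff ← Bb → Dd ← Kk ← Pp
  Bb is a fork here and Bb is conditioned on, so the path is blocked at Bb.
Path 4: Cc → Ff ← Bb ← Pp
  Bb is a chain here and Bb is conditioned on, so the path is blocked at Bb.
Path 5: Cc → Ff ← Bb → Hh → Dd ← Kk ← Pp
  Bb is a fork here and Bb is conditioned on, so the path is blocked at Bb.
Path 6: Cc → Ff ← Bb → Hh ← Kk ← Pp
  Bb is a fork here and Bb is conditioned on, so the path is blocked at Bb.
Since the path Cc → Ff ← Pp is active, Cc and Pp are not d-separated given {Bb, Ff, Hh}.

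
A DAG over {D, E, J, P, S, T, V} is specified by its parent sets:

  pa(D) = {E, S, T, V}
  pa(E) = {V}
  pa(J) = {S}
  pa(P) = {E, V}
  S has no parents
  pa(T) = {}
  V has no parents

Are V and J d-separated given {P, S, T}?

Yes

Enumerating the 3 paths from V to J and testing each for blocking by {P, S, T}:
Path 1: V → D ← S → J
  D is a collider here and neither D nor any of its descendants is conditioned on, so the collider stays closed — the path is blocked at D.
Path 2: V → E → D ← S → J
  D is a collider here and neither D nor any of its descendants is conditioned on, so the collider stays closed — the path is blocked at D.
Path 3: V → P ← E → D ← S → J
  D is a collider here and neither D nor any of its descendants is conditioned on, so the collider stays closed — the path is blocked at D.
Every path is blocked, so V and J are d-separated given {P, S, T}.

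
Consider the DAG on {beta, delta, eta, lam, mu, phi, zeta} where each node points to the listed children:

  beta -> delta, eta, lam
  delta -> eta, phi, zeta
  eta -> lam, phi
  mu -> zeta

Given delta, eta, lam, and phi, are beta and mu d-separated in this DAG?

5 paths connect beta and mu; each must be blocked for d-separation to hold:
  1. beta → lam ← eta → phi ← delta → zeta ← mu — lam:collider[open]; eta:fork[blocks]; phi:collider[open]; delta:fork[blocks]; zeta:collider[blocks] ⇒ blocked
  2. beta → lam ← eta ← delta → zeta ← mu — lam:collider[open]; eta:chain[blocks]; delta:fork[blocks]; zeta:collider[blocks] ⇒ blocked
  3. beta → delta → zeta ← mu — delta:chain[blocks]; zeta:collider[blocks] ⇒ blocked
  4. beta → eta → phi ← delta → zeta ← mu — eta:chain[blocks]; phi:collider[open]; delta:fork[blocks]; zeta:collider[blocks] ⇒ blocked
  5. beta → eta ← delta → zeta ← mu — eta:collider[open]; delta:fork[blocks]; zeta:collider[blocks] ⇒ blocked
Since every path is blocked, d-separation holds.

Yes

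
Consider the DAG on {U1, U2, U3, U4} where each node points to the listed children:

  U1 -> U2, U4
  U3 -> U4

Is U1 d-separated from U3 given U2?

Yes

Only one path connects U1 and U3:
Path 1: U1 → U4 ← U3
  U4 is a collider here and neither U4 nor any of its descendants is conditioned on, so the collider stays closed — the path is blocked at U4.
Since every path is blocked, d-separation holds.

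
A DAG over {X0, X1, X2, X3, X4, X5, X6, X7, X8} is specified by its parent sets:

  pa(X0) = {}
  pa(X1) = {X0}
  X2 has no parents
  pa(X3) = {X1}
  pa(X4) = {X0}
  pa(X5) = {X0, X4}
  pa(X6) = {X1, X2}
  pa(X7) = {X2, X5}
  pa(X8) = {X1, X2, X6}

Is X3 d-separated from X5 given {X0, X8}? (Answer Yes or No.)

There are 6 undirected paths between X3 and X5; checking each against the conditioning set {X0, X8}:
  1. X3 ← X1 ← X0 → X5 — X1:chain[open]; X0:fork[blocks] ⇒ blocked
  2. X3 ← X1 ← X0 → X4 → X5 — X1:chain[open]; X0:fork[blocks]; X4:chain[open] ⇒ blocked
  3. X3 ← X1 → X8 ← X2 → X7 ← X5 — X1:fork[open]; X8:collider[open]; X2:fork[open]; X7:collider[blocks] ⇒ blocked
  4. X3 ← X1 → X8 ← X6 ← X2 → X7 ← X5 — X1:fork[open]; X8:collider[open]; X6:chain[open]; X2:fork[open]; X7:collider[blocks] ⇒ blocked
  5. X3 ← X1 → X6 → X8 ← X2 → X7 ← X5 — X1:fork[open]; X6:chain[open]; X8:collider[open]; X2:fork[open]; X7:collider[blocks] ⇒ blocked
  6. X3 ← X1 → X6 ← X2 → X7 ← X5 — X1:fork[open]; X6:collider[open]; X2:fork[open]; X7:collider[blocks] ⇒ blocked
Every path is blocked, so X3 and X5 are d-separated given {X0, X8}.

Yes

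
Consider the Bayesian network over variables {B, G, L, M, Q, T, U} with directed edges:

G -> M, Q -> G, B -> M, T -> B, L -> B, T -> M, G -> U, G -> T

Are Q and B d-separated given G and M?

We examine all 4 paths between Q and B:
Path 1: Q → G → M ← T → B
  G is a chain here and G is conditioned on, so the path is blocked at G.
Path 2: Q → G → M ← B
  G is a chain here and G is conditioned on, so the path is blocked at G.
Path 3: Q → G → T → M ← B
  G is a chain here and G is conditioned on, so the path is blocked at G.
Path 4: Q → G → T → B
  G is a chain here and G is conditioned on, so the path is blocked at G.
Every path is blocked, so Q and B are d-separated given {G, M}.

Yes — Q and B are d-separated given {G, M}.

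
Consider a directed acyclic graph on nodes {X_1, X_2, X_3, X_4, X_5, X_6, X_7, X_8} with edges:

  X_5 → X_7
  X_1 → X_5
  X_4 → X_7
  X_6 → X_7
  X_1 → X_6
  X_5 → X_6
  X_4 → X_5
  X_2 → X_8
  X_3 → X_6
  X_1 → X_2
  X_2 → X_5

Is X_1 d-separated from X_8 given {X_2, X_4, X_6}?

Yes

Enumerating the 5 paths from X_1 to X_8 and testing each for blocking by {X_2, X_4, X_6}:
Path 1: X_1 → X_2 → X_8
  X_2 is a chain here and X_2 is conditioned on, so the path is blocked at X_2.
Path 2: X_1 → X_6 → X_7 ← X_5 ← X_2 → X_8
  X_6 is a chain here and X_6 is conditioned on, so the path is blocked at X_6.
Path 3: X_1 → X_6 → X_7 ← X_4 → X_5 ← X_2 → X_8
  X_6 is a chain here and X_6 is conditioned on, so the path is blocked at X_6.
Path 4: X_1 → X_6 ← X_5 ← X_2 → X_8
  X_2 is a fork here and X_2 is conditioned on, so the path is blocked at X_2.
Path 5: X_1 → X_5 ← X_2 → X_8
  X_2 is a fork here and X_2 is conditioned on, so the path is blocked at X_2.
Since every path is blocked, d-separation holds.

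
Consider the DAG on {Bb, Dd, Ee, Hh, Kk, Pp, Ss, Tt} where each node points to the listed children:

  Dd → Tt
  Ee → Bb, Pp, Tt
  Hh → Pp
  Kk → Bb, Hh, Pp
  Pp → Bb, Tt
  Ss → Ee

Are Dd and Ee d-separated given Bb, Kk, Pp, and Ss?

Yes

There are 5 undirected paths between Dd and Ee; checking each against the conditioning set {Bb, Kk, Pp, Ss}:
  1. Dd → Tt ← Ee — Tt:collider[blocks] ⇒ blocked
  2. Dd → Tt ← Pp ← Hh ← Kk → Bb ← Ee — Tt:collider[blocks]; Pp:chain[blocks]; Hh:chain[open]; Kk:fork[blocks]; Bb:collider[open] ⇒ blocked
  3. Dd → Tt ← Pp ← Ee — Tt:collider[blocks]; Pp:chain[blocks] ⇒ blocked
  4. Dd → Tt ← Pp → Bb ← Ee — Tt:collider[blocks]; Pp:fork[blocks]; Bb:collider[open] ⇒ blocked
  5. Dd → Tt ← Pp ← Kk → Bb ← Ee — Tt:collider[blocks]; Pp:chain[blocks]; Kk:fork[blocks]; Bb:collider[open] ⇒ blocked
All paths are blocked; Dd ⊥ Ee | {Bb, Kk, Pp, Ss} holds.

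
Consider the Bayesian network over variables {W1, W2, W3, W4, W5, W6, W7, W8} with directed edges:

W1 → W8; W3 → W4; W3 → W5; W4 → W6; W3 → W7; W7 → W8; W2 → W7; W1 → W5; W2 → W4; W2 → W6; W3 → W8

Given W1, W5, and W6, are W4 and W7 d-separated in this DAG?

No

There are 5 undirected paths between W4 and W7; checking each against the conditioning set {W1, W5, W6}:
Path 1: W4 ← W3 → W5 ← W1 → W8 ← W7
  W1 is a fork here and W1 is conditioned on, so the path is blocked at W1.
Path 2: W4 ← W3 → W7
  W3 is a fork and W3 is not conditioned on — no node blocks this path, so it is active.
Path 3: W4 ← W3 → W8 ← W7
  W8 is a collider here and neither W8 nor any of its descendants is conditioned on, so the collider stays closed — the path is blocked at W8.
Path 4: W4 → W6 ← W2 → W7
  W6 is a collider and W6 is conditioned on, which opens it; W2 is a fork and W2 is not conditioned on — no node blocks this path, so it is active.
Path 5: W4 ← W2 → W7
  W2 is a fork and W2 is not conditioned on — no node blocks this path, so it is active.
Because an active path exists, W4 and W7 are not d-separated.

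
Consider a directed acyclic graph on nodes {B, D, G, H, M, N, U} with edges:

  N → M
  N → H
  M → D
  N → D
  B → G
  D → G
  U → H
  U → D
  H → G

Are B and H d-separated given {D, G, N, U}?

No

Enumerating the 4 paths from B to H and testing each for blocking by {D, G, N, U}:
  1. B → G ← D ← M ← N → H — G:collider[open]; D:chain[blocks]; M:chain[open]; N:fork[blocks] ⇒ blocked
  2. B → G ← D ← U → H — G:collider[open]; D:chain[blocks]; U:fork[blocks] ⇒ blocked
  3. B → G ← D ← N → H — G:collider[open]; D:chain[blocks]; N:fork[blocks] ⇒ blocked
  4. B → G ← H — G:collider[open] ⇒ active
Since the path B → G ← H is active, B and H are not d-separated given {D, G, N, U}.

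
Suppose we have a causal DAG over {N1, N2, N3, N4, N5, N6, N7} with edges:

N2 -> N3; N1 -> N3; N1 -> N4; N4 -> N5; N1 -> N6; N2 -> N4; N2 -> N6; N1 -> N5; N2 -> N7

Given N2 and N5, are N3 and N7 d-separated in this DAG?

Yes

Enumerating the 4 paths from N3 to N7 and testing each for blocking by {N2, N5}:
  1. N3 ← N2 → N7 — N2:fork[blocks] ⇒ blocked
  2. N3 ← N1 → N5 ← N4 ← N2 → N7 — N1:fork[open]; N5:collider[open]; N4:chain[open]; N2:fork[blocks] ⇒ blocked
  3. N3 ← N1 → N4 ← N2 → N7 — N1:fork[open]; N4:collider[open]; N2:fork[blocks] ⇒ blocked
  4. N3 ← N1 → N6 ← N2 → N7 — N1:fork[open]; N6:collider[blocks]; N2:fork[blocks] ⇒ blocked
Since every path is blocked, d-separation holds.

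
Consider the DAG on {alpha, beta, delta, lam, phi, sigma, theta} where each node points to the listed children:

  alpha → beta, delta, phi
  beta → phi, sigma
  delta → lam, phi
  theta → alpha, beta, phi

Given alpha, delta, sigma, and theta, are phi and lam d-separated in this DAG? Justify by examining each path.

6 paths connect phi and lam; each must be blocked for d-separation to hold:
Path 1: phi ← beta ← theta → alpha → delta → lam
  theta is a fork here and theta is conditioned on, so the path is blocked at theta.
Path 2: phi ← beta ← alpha → delta → lam
  alpha is a fork here and alpha is conditioned on, so the path is blocked at alpha.
Path 3: phi ← theta → beta ← alpha → delta → lam
  theta is a fork here and theta is conditioned on, so the path is blocked at theta.
Path 4: phi ← theta → alpha → delta → lam
  theta is a fork here and theta is conditioned on, so the path is blocked at theta.
Path 5: phi ← delta → lam
  delta is a fork here and delta is conditioned on, so the path is blocked at delta.
Path 6: phi ← alpha → delta → lam
  alpha is a fork here and alpha is conditioned on, so the path is blocked at alpha.
All paths are blocked; phi ⊥ lam | {alpha, delta, sigma, theta} holds.

Yes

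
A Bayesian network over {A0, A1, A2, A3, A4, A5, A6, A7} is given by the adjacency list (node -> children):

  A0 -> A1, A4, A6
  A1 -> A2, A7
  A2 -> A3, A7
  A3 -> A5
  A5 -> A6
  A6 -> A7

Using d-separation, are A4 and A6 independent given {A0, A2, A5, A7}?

We examine all 5 paths between A4 and A6:
Path 1: A4 ← A0 → A1 → A7 ← A6
  A0 is a fork here and A0 is conditioned on, so the path is blocked at A0.
Path 2: A4 ← A0 → A1 → A7 ← A2 → A3 → A5 → A6
  A0 is a fork here and A0 is conditioned on, so the path is blocked at A0.
Path 3: A4 ← A0 → A1 → A2 → A7 ← A6
  A0 is a fork here and A0 is conditioned on, so the path is blocked at A0.
Path 4: A4 ← A0 → A1 → A2 → A3 → A5 → A6
  A0 is a fork here and A0 is conditioned on, so the path is blocked at A0.
Path 5: A4 ← A0 → A6
  A0 is a fork here and A0 is conditioned on, so the path is blocked at A0.
All paths are blocked; A4 ⊥ A6 | {A0, A2, A5, A7} holds.

Yes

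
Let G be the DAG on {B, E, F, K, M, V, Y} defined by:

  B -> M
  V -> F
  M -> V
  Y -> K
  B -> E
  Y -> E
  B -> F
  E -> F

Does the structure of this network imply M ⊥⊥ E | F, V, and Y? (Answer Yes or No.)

4 paths connect M and E; each must be blocked for d-separation to hold:
Path 1: M → V → F ← B → E
  V is a chain here and V is conditioned on, so the path is blocked at V.
Path 2: M → V → F ← E
  V is a chain here and V is conditioned on, so the path is blocked at V.
Path 3: M ← B → F ← E
  B is a fork and B is not conditioned on; F is a collider and F is conditioned on, which opens it — no node blocks this path, so it is active.
Path 4: M ← B → E
  B is a fork and B is not conditioned on — no node blocks this path, so it is active.
Since the path M ← B → F ← E is active, M and E are not d-separated given {F, V, Y}.

No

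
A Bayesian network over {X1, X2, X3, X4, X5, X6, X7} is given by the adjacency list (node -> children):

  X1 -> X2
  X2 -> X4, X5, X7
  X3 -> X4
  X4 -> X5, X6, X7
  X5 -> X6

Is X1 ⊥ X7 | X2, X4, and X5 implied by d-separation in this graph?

4 paths connect X1 and X7; each must be blocked for d-separation to hold:
Path 1: X1 → X2 → X5 → X6 ← X4 → X7
  X2 is a chain here and X2 is conditioned on, so the path is blocked at X2.
Path 2: X1 → X2 → X5 ← X4 → X7
  X2 is a chain here and X2 is conditioned on, so the path is blocked at X2.
Path 3: X1 → X2 → X7
  X2 is a chain here and X2 is conditioned on, so the path is blocked at X2.
Path 4: X1 → X2 → X4 → X7
  X2 is a chain here and X2 is conditioned on, so the path is blocked at X2.
Every path is blocked, so X1 and X7 are d-separated given {X2, X4, X5}.

Yes — X1 and X7 are d-separated given {X2, X4, X5}.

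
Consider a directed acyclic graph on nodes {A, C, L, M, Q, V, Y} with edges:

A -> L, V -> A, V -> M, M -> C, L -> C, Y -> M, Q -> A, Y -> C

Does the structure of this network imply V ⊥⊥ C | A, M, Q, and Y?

We examine all 3 paths between V and C:
Path 1: V → A → L → C
  A is a chain here and A is conditioned on, so the path is blocked at A.
Path 2: V → M → C
  M is a chain here and M is conditioned on, so the path is blocked at M.
Path 3: V → M ← Y → C
  Y is a fork here and Y is conditioned on, so the path is blocked at Y.
Since every path is blocked, d-separation holds.

Yes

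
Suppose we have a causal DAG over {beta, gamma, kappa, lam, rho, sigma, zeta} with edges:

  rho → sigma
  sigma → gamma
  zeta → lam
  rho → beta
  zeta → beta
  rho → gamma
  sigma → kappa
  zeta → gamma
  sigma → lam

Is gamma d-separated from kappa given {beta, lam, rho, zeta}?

No

We examine all 5 paths between gamma and kappa:
Path 1: gamma ← zeta → beta ← rho → sigma → kappa
  zeta is a fork here and zeta is conditioned on, so the path is blocked at zeta.
Path 2: gamma ← zeta → lam ← sigma → kappa
  zeta is a fork here and zeta is conditioned on, so the path is blocked at zeta.
Path 3: gamma ← sigma → kappa
  sigma is a fork and sigma is not conditioned on — no node blocks this path, so it is active.
Path 4: gamma ← rho → beta ← zeta → lam ← sigma → kappa
  rho is a fork here and rho is conditioned on, so the path is blocked at rho.
Path 5: gamma ← rho → sigma → kappa
  rho is a fork here and rho is conditioned on, so the path is blocked at rho.
Since the path gamma ← sigma → kappa is active, gamma and kappa are not d-separated given {beta, lam, rho, zeta}.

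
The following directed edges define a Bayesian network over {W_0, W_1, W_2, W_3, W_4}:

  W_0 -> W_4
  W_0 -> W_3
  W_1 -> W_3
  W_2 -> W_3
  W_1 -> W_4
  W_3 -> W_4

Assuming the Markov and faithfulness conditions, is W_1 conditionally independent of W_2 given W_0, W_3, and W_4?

No

Enumerating the 3 paths from W_1 to W_2 and testing each for blocking by {W_0, W_3, W_4}:
Path 1: W_1 → W_4 ← W_0 → W_3 ← W_2
  W_0 is a fork here and W_0 is conditioned on, so the path is blocked at W_0.
Path 2: W_1 → W_4 ← W_3 ← W_2
  W_3 is a chain here and W_3 is conditioned on, so the path is blocked at W_3.
Path 3: W_1 → W_3 ← W_2
  W_3 is a collider and W_3 is conditioned on, which opens it — no node blocks this path, so it is active.
Since the path W_1 → W_3 ← W_2 is active, W_1 and W_2 are not d-separated given {W_0, W_3, W_4}.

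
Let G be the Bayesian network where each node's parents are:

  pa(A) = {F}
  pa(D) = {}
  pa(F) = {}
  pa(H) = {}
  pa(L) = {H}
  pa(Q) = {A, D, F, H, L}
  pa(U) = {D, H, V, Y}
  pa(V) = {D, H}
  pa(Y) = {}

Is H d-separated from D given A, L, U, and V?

Enumerating the 6 paths from H to D and testing each for blocking by {A, L, U, V}:
Path 1: H → U ← D
  U is a collider and U is conditioned on, which opens it — no node blocks this path, so it is active.
Path 2: H → U ← V ← D
  V is a chain here and V is conditioned on, so the path is blocked at V.
Path 3: H → V → U ← D
  V is a chain here and V is conditioned on, so the path is blocked at V.
Path 4: H → V ← D
  V is a collider and V is conditioned on, which opens it — no node blocks this path, so it is active.
Path 5: H → Q ← D
  Q is a collider here and neither Q nor any of its descendants is conditioned on, so the collider stays closed — the path is blocked at Q.
Path 6: H → L → Q ← D
  L is a chain here and L is conditioned on, so the path is blocked at L.
Because an active path exists, H and D are not d-separated.

No — H and D are not d-separated given {A, L, U, V}.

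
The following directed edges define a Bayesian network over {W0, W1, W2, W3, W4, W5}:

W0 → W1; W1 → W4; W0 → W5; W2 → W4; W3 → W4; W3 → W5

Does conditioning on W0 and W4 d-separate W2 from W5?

No — W2 and W5 are not d-separated given {W0, W4}.

2 paths connect W2 and W5; each must be blocked for d-separation to hold:
Path 1: W2 → W4 ← W1 ← W0 → W5
  W0 is a fork here and W0 is conditioned on, so the path is blocked at W0.
Path 2: W2 → W4 ← W3 → W5
  W4 is a collider and W4 is conditioned on, which opens it; W3 is a fork and W3 is not conditioned on — no node blocks this path, so it is active.
Because an active path exists, W2 and W5 are not d-separated.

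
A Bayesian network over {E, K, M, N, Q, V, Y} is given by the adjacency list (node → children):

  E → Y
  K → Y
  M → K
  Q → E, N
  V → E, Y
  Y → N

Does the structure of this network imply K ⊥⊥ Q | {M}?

Yes

There are 3 undirected paths between K and Q; checking each against the conditioning set {M}:
Path 1: K → Y ← V → E ← Q
  Y is a collider here and neither Y nor any of its descendants is conditioned on, so the collider stays closed — the path is blocked at Y.
Path 2: K → Y → N ← Q
  N is a collider here and neither N nor any of its descendants is conditioned on, so the collider stays closed — the path is blocked at N.
Path 3: K → Y ← E ← Q
  Y is a collider here and neither Y nor any of its descendants is conditioned on, so the collider stays closed — the path is blocked at Y.
Since every path is blocked, d-separation holds.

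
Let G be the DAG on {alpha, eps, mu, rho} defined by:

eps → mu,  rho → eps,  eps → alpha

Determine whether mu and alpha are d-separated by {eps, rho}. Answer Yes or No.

The only undirected path from mu to alpha is:
Path 1: mu ← eps → alpha
  eps is a fork here and eps is conditioned on, so the path is blocked at eps.
All paths are blocked; mu ⊥ alpha | {eps, rho} holds.

Yes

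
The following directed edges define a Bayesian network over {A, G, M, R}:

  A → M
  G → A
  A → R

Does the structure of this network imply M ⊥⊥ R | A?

Yes

The only undirected path from M to R is:
Path 1: M ← A → R
  A is a fork here and A is conditioned on, so the path is blocked at A.
Since every path is blocked, d-separation holds.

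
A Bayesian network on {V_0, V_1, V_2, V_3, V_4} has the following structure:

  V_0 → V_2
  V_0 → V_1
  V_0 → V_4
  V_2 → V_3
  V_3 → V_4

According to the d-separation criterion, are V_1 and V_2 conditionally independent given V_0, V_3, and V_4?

Yes

2 paths connect V_1 and V_2; each must be blocked for d-separation to hold:
Path 1: V_1 ← V_0 → V_2
  V_0 is a fork here and V_0 is conditioned on, so the path is blocked at V_0.
Path 2: V_1 ← V_0 → V_4 ← V_3 ← V_2
  V_0 is a fork here and V_0 is conditioned on, so the path is blocked at V_0.
Since every path is blocked, d-separation holds.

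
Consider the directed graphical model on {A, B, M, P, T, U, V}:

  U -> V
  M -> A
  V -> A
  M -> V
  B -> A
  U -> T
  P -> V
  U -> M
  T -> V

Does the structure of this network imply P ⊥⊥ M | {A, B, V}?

No — P and M are not d-separated given {A, B, V}.

We examine all 4 paths between P and M:
  1. P → V ← U → M — V:collider[open]; U:fork[open] ⇒ active
  2. P → V → A ← M — V:chain[blocks]; A:collider[open] ⇒ blocked
  3. P → V ← M — V:collider[open] ⇒ active
  4. P → V ← T ← U → M — V:collider[open]; T:chain[open]; U:fork[open] ⇒ active
At least one path is unblocked, so d-separation fails.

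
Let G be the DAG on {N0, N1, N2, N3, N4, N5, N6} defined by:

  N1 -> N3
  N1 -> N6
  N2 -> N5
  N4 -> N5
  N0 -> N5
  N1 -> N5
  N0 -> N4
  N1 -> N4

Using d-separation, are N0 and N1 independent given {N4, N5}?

No — N0 and N1 are not d-separated given {N4, N5}.

There are 4 undirected paths between N0 and N1; checking each against the conditioning set {N4, N5}:
Path 1: N0 → N5 ← N1
  N5 is a collider and N5 is conditioned on, which opens it — no node blocks this path, so it is active.
Path 2: N0 → N5 ← N4 ← N1
  N4 is a chain here and N4 is conditioned on, so the path is blocked at N4.
Path 3: N0 → N4 → N5 ← N1
  N4 is a chain here and N4 is conditioned on, so the path is blocked at N4.
Path 4: N0 → N4 ← N1
  N4 is a collider and N4 is conditioned on, which opens it — no node blocks this path, so it is active.
At least one path is unblocked, so d-separation fails.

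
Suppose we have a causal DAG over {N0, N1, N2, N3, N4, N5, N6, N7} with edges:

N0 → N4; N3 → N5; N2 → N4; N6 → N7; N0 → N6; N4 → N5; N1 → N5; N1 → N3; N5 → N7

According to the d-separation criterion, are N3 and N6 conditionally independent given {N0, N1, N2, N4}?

There are 4 undirected paths between N3 and N6; checking each against the conditioning set {N0, N1, N2, N4}:
Path 1: N3 ← N1 → N5 → N7 ← N6
  N1 is a fork here and N1 is conditioned on, so the path is blocked at N1.
Path 2: N3 ← N1 → N5 ← N4 ← N0 → N6
  N1 is a fork here and N1 is conditioned on, so the path is blocked at N1.
Path 3: N3 → N5 → N7 ← N6
  N7 is a collider here and neither N7 nor any of its descendants is conditioned on, so the collider stays closed — the path is blocked at N7.
Path 4: N3 → N5 ← N4 ← N0 → N6
  N5 is a collider here and neither N5 nor any of its descendants is conditioned on, so the collider stays closed — the path is blocked at N5.
Since every path is blocked, d-separation holds.

Yes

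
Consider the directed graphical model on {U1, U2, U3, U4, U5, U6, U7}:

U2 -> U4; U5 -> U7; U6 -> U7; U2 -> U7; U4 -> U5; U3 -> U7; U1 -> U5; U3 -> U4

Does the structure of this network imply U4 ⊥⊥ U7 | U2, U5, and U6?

Enumerating the 3 paths from U4 to U7 and testing each for blocking by {U2, U5, U6}:
  1. U4 ← U2 → U7 — U2:fork[blocks] ⇒ blocked
  2. U4 → U5 → U7 — U5:chain[blocks] ⇒ blocked
  3. U4 ← U3 → U7 — U3:fork[open] ⇒ active
Because an active path exists, U4 and U7 are not d-separated.

No — U4 and U7 are not d-separated given {U2, U5, U6}.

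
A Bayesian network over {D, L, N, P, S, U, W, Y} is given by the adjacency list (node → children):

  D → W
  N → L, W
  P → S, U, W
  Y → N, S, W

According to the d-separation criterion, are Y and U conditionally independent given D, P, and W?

We examine all 3 paths between Y and U:
Path 1: Y → S ← P → U
  S is a collider here and neither S nor any of its descendants is conditioned on, so the collider stays closed — the path is blocked at S.
Path 2: Y → N → W ← P → U
  P is a fork here and P is conditioned on, so the path is blocked at P.
Path 3: Y → W ← P → U
  P is a fork here and P is conditioned on, so the path is blocked at P.
All paths are blocked; Y ⊥ U | {D, P, W} holds.

Yes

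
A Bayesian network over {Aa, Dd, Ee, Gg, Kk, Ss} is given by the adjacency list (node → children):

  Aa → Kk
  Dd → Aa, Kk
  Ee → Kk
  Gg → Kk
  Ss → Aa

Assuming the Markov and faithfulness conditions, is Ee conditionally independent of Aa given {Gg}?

Yes

Enumerating the 2 paths from Ee to Aa and testing each for blocking by {Gg}:
Path 1: Ee → Kk ← Aa
  Kk is a collider here and neither Kk nor any of its descendants is conditioned on, so the collider stays closed — the path is blocked at Kk.
Path 2: Ee → Kk ← Dd → Aa
  Kk is a collider here and neither Kk nor any of its descendants is conditioned on, so the collider stays closed — the path is blocked at Kk.
All paths are blocked; Ee ⊥ Aa | {Gg} holds.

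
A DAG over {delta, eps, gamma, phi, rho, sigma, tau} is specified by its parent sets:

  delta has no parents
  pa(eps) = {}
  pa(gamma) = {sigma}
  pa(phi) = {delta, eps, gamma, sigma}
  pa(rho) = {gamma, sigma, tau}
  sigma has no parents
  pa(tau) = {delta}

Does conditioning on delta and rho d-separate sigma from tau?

No

Enumerating the 6 paths from sigma to tau and testing each for blocking by {delta, rho}:
Path 1: sigma → phi ← gamma → rho ← tau
  phi is a collider here and neither phi nor any of its descendants is conditioned on, so the collider stays closed — the path is blocked at phi.
Path 2: sigma → phi ← delta → tau
  phi is a collider here and neither phi nor any of its descendants is conditioned on, so the collider stays closed — the path is blocked at phi.
Path 3: sigma → gamma → phi ← delta → tau
  phi is a collider here and neither phi nor any of its descendants is conditioned on, so the collider stays closed — the path is blocked at phi.
Path 4: sigma → gamma → rho ← tau
  gamma is a chain and gamma is not conditioned on; rho is a collider and rho is conditioned on, which opens it — no node blocks this path, so it is active.
Path 5: sigma → rho ← gamma → phi ← delta → tau
  phi is a collider here and neither phi nor any of its descendants is conditioned on, so the collider stays closed — the path is blocked at phi.
Path 6: sigma → rho ← tau
  rho is a collider and rho is conditioned on, which opens it — no node blocks this path, so it is active.
Since the path sigma → gamma → rho ← tau is active, sigma and tau are not d-separated given {delta, rho}.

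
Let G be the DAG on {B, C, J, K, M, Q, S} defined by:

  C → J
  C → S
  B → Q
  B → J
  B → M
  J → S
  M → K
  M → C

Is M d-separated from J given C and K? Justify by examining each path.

Enumerating the 3 paths from M to J and testing each for blocking by {C, K}:
Path 1: M ← B → J
  B is a fork and B is not conditioned on — no node blocks this path, so it is active.
Path 2: M → C → S ← J
  C is a chain here and C is conditioned on, so the path is blocked at C.
Path 3: M → C → J
  C is a chain here and C is conditioned on, so the path is blocked at C.
Because an active path exists, M and J are not d-separated.

No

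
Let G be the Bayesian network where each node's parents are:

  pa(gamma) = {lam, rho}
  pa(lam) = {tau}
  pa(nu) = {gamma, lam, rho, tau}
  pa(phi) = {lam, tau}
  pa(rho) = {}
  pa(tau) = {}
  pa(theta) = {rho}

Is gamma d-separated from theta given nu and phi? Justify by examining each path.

We examine all 5 paths between gamma and theta:
Path 1: gamma → nu ← rho → theta
  nu is a collider and nu is conditioned on, which opens it; rho is a fork and rho is not conditioned on — no node blocks this path, so it is active.
Path 2: gamma ← rho → theta
  rho is a fork and rho is not conditioned on — no node blocks this path, so it is active.
Path 3: gamma ← lam ← tau → nu ← rho → theta
  lam is a chain and lam is not conditioned on; tau is a fork and tau is not conditioned on; nu is a collider and nu is conditioned on, which opens it; rho is a fork and rho is not conditioned on — no node blocks this path, so it is active.
Path 4: gamma ← lam → phi ← tau → nu ← rho → theta
  lam is a fork and lam is not conditioned on; phi is a collider and phi is conditioned on, which opens it; tau is a fork and tau is not conditioned on; nu is a collider and nu is conditioned on, which opens it; rho is a fork and rho is not conditioned on — no node blocks this path, so it is active.
Path 5: gamma ← lam → nu ← rho → theta
  lam is a fork and lam is not conditioned on; nu is a collider and nu is conditioned on, which opens it; rho is a fork and rho is not conditioned on — no node blocks this path, so it is active.
At least one path is unblocked, so d-separation fails.

No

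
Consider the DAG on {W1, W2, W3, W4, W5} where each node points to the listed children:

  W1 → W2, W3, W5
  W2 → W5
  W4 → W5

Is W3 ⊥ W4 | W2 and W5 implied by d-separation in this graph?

We examine all 2 paths between W3 and W4:
Path 1: W3 ← W1 → W2 → W5 ← W4
  W2 is a chain here and W2 is conditioned on, so the path is blocked at W2.
Path 2: W3 ← W1 → W5 ← W4
  W1 is a fork and W1 is not conditioned on; W5 is a collider and W5 is conditioned on, which opens it — no node blocks this path, so it is active.
At least one path is unblocked, so d-separation fails.

No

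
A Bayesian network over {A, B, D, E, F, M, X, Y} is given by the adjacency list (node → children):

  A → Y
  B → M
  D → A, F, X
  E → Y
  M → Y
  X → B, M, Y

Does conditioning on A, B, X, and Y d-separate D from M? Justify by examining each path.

Yes

There are 6 undirected paths between D and M; checking each against the conditioning set {A, B, X, Y}:
Path 1: D → X → B → M
  X is a chain here and X is conditioned on, so the path is blocked at X.
Path 2: D → X → M
  X is a chain here and X is conditioned on, so the path is blocked at X.
Path 3: D → X → Y ← M
  X is a chain here and X is conditioned on, so the path is blocked at X.
Path 4: D → A → Y ← X → B → M
  A is a chain here and A is conditioned on, so the path is blocked at A.
Path 5: D → A → Y ← X → M
  A is a chain here and A is conditioned on, so the path is blocked at A.
Path 6: D → A → Y ← M
  A is a chain here and A is conditioned on, so the path is blocked at A.
All paths are blocked; D ⊥ M | {A, B, X, Y} holds.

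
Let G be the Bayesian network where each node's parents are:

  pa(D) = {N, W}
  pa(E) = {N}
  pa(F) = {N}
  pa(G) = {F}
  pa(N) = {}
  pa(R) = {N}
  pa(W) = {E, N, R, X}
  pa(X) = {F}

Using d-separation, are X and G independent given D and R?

5 paths connect X and G; each must be blocked for d-separation to hold:
Path 1: X ← F → G
  F is a fork and F is not conditioned on — no node blocks this path, so it is active.
Path 2: X → W → D ← N → F → G
  W is a chain and W is not conditioned on; D is a collider and D is conditioned on, which opens it; N is a fork and N is not conditioned on; F is a chain and F is not conditioned on — no node blocks this path, so it is active.
Path 3: X → W ← R ← N → F → G
  R is a chain here and R is conditioned on, so the path is blocked at R.
Path 4: X → W ← E ← N → F → G
  W is a collider and its descendant D is conditioned on, which opens it; E is a chain and E is not conditioned on; N is a fork and N is not conditioned on; F is a chain and F is not conditioned on — no node blocks this path, so it is active.
Path 5: X → W ← N → F → G
  W is a collider and its descendant D is conditioned on, which opens it; N is a fork and N is not conditioned on; F is a chain and F is not conditioned on — no node blocks this path, so it is active.
At least one path is unblocked, so d-separation fails.

No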